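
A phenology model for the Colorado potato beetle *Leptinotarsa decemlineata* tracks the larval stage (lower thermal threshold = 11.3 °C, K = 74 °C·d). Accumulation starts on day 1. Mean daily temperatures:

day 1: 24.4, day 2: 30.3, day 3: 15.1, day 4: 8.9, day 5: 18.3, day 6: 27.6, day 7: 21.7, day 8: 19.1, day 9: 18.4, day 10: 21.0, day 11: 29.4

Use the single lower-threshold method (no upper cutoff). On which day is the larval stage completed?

Daily DD above 11.3 °C: 13.1, 19.0, 3.8, 0.0, 7.0, 16.3, 10.4, 7.8, 7.1, 9.7, 18.1.
Cumulative: 13.1, 32.1, 35.9, 35.9, 42.9, 59.2, 69.6, 77.4, 84.5, 94.2, 112.3.
The total first reaches 74 DD on day 8.

day 8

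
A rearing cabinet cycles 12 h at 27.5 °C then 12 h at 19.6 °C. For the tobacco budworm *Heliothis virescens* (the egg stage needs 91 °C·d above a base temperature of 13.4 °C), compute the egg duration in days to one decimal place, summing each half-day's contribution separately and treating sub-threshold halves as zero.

9.0 days

Day half: max(0, 27.5 − 13.4) × 0.5 = 14.1 × 0.5 = 7.05 DD.
Night half: max(0, 19.6 − 13.4) × 0.5 = 6.2 × 0.5 = 3.10 DD.
Per 24 h: 10.15 DD/day.
Duration = 91 / 10.15 = 8.966 ≈ 9.0 days.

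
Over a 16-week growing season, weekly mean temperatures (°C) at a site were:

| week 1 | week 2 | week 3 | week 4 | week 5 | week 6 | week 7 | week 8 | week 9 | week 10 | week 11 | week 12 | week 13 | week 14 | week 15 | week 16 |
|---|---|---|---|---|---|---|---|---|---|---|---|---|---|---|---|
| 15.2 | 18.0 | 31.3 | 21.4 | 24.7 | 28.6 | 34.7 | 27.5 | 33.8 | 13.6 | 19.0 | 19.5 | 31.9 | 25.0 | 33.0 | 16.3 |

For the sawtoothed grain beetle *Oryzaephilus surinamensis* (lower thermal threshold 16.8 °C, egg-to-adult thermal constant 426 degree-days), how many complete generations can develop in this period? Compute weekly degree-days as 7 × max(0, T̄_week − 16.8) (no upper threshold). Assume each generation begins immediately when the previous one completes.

2 generations

Weekly DD (7 × max(0, T̄ − 16.8)): 0.0, 8.4, 101.5, 32.2, 55.3, 82.6, 125.3, 74.9, 119.0, 0.0, 15.4, 18.9, 105.7, 57.4, 113.4, 0.0.
Season total = 910.0 DD.
Complete generations = ⌊910.0 / 426⌋ = 2.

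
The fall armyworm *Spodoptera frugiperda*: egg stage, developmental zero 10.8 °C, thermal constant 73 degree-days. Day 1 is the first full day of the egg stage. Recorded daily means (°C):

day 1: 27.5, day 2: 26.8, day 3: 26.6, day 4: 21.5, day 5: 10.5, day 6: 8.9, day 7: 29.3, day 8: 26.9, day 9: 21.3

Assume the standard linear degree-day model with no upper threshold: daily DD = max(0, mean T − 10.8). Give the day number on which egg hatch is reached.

Daily DD above 10.8 °C: 16.7, 16.0, 15.8, 10.7, 0.0, 0.0, 18.5, 16.1, 10.5.
Cumulative: 16.7, 32.7, 48.5, 59.2, 59.2, 59.2, 77.7, 93.8, 104.3.
The total first reaches 73 DD on day 7.

day 7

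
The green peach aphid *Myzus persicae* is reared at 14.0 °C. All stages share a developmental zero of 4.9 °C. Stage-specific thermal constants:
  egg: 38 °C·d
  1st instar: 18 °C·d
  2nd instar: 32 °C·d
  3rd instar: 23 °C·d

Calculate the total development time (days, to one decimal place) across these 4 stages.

Daily accumulation at 14.0 °C = 14.0 − 4.9 = 9.1 DD/day.
Total K = 38 + 18 + 32 + 23 = 111 DD.
Total duration = 111 / 9.1 = 12.198 ≈ 12.2 days.

12.2 days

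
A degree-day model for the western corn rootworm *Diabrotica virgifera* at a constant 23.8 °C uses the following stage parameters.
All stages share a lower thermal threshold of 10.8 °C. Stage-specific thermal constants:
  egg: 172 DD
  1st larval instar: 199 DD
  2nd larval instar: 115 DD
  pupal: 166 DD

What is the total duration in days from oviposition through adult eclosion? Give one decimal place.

Daily accumulation at 23.8 °C = 23.8 − 10.8 = 13.0 DD/day.
Total K = 172 + 199 + 115 + 166 = 652 DD.
Total duration = 652 / 13.0 = 50.154 ≈ 50.2 days.

50.2 days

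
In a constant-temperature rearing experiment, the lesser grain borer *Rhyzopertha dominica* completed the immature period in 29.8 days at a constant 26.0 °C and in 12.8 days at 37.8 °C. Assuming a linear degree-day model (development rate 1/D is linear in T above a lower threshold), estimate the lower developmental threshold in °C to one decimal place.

17.1 °C

Under the model K = D·(T − T_b), so D₁·(T₁ − T_b) = D₂·(T₂ − T_b).
29.8·(26.0 − T_b) = 12.8·(37.8 − T_b)
T_b = (29.8·26.0 − 12.8·37.8) / (29.8 − 12.8) = 290.96 / 17.0 = 17.115 °C ≈ 17.1 °C.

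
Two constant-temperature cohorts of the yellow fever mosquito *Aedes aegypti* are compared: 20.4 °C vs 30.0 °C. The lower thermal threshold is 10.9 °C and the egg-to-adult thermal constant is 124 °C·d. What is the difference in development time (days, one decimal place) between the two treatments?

6.6 days

At 20.4 °C: 124 / (20.4 − 10.9) = 124 / 9.5 = 13.053 d.
At 30.0 °C: 124 / (30.0 − 10.9) = 124 / 19.1 = 6.492 d.
Difference = |13.053 − 6.492| = 6.560 ≈ 6.6 days.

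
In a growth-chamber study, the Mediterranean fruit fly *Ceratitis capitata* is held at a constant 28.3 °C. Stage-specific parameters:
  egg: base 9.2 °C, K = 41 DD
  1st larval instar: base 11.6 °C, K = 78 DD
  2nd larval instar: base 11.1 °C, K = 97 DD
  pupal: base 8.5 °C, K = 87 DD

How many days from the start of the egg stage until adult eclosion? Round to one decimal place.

16.9 days

egg: 41 / (28.3 − 9.2) = 41 / 19.1 = 2.147 d.
1st larval instar: 78 / (28.3 − 11.6) = 78 / 16.7 = 4.671 d.
2nd larval instar: 97 / (28.3 − 11.1) = 97 / 17.2 = 5.640 d.
pupal: 87 / (28.3 − 8.5) = 87 / 19.8 = 4.394 d.
Sum = 16.851 ≈ 16.9 days.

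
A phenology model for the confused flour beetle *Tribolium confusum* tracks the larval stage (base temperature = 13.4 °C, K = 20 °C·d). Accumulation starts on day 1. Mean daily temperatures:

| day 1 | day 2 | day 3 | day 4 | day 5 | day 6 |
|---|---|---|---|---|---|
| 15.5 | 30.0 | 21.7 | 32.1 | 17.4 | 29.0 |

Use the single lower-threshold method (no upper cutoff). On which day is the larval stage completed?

day 3

Daily DD above 13.4 °C: 2.1, 16.6, 8.3, 18.7, 4.0, 15.6.
Cumulative: 2.1, 18.7, 27.0, 45.7, 49.7, 65.3.
The total first reaches 20 DD on day 3.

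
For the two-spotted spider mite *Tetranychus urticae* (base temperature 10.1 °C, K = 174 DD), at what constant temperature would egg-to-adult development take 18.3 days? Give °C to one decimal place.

Required daily accumulation = 174 / 18.3 = 9.508 DD/day.
T = T_base + 9.508 = 10.1 + 9.508 = 19.608 ≈ 19.6 °C.

19.6 °C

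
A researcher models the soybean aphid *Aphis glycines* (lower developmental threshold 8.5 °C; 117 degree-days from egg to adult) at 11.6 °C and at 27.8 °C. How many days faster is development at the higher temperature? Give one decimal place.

At 11.6 °C: 117 / (11.6 − 8.5) = 117 / 3.1 = 37.742 d.
At 27.8 °C: 117 / (27.8 − 8.5) = 117 / 19.3 = 6.062 d.
Difference = |37.742 − 6.062| = 31.680 ≈ 31.7 days.

31.7 days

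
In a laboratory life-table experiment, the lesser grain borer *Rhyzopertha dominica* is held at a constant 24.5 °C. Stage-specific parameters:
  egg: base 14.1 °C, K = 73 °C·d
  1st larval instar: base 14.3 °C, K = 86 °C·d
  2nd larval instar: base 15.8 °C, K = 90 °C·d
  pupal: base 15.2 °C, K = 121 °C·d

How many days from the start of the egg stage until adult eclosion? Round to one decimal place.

egg: 73 / (24.5 − 14.1) = 73 / 10.4 = 7.019 d.
1st larval instar: 86 / (24.5 − 14.3) = 86 / 10.2 = 8.431 d.
2nd larval instar: 90 / (24.5 − 15.8) = 90 / 8.7 = 10.345 d.
pupal: 121 / (24.5 − 15.2) = 121 / 9.3 = 13.011 d.
Sum = 38.806 ≈ 38.8 days.

38.8 days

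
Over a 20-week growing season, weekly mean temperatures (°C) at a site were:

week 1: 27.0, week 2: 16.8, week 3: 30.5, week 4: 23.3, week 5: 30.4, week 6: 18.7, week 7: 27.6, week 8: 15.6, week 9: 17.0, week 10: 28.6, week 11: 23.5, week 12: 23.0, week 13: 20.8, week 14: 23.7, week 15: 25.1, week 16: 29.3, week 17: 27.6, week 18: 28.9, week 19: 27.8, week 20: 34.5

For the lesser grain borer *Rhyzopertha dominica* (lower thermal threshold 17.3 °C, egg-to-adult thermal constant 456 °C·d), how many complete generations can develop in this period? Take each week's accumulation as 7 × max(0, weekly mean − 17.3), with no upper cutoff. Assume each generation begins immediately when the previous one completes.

Weekly DD (7 × max(0, T̄ − 17.3)): 67.9, 0.0, 92.4, 42.0, 91.7, 9.8, 72.1, 0.0, 0.0, 79.1, 43.4, 39.9, 24.5, 44.8, 54.6, 84.0, 72.1, 81.2, 73.5, 120.4.
Season total = 1093.4 DD.
Complete generations = ⌊1093.4 / 456⌋ = 2.

2 generations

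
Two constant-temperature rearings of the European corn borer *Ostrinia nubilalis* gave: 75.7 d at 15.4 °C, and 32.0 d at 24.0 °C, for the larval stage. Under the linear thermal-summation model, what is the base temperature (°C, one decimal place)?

Linear rate model ⇒ the product D·(T − T_b) is constant across temperatures.
75.7·(15.4 − T_b) = 32.0·(24.0 − T_b)
T_b = (75.7·15.4 − 32.0·24.0) / (75.7 − 32.0) = 397.78 / 43.7 = 9.103 °C ≈ 9.1 °C.

9.1 °C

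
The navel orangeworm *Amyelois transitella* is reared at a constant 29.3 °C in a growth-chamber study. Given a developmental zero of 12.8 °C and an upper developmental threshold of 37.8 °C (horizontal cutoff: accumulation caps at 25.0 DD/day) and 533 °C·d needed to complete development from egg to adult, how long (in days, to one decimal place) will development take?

Daily accumulation = 29.3 − 12.8 = 16.5 DD/day.
Duration = 533 / 16.5 = 32.303 ≈ 32.3 days.

32.3 days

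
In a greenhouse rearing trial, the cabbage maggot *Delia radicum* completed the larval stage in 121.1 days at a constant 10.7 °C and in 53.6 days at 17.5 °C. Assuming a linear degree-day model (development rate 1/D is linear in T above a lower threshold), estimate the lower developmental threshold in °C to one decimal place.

Equal thermal constants: D₁(T₁ − T_b) = D₂(T₂ − T_b).
121.1·(10.7 − T_b) = 53.6·(17.5 − T_b)
T_b = (121.1·10.7 − 53.6·17.5) / (121.1 − 53.6) = 357.77 / 67.5 = 5.300 °C ≈ 5.3 °C.

5.3 °C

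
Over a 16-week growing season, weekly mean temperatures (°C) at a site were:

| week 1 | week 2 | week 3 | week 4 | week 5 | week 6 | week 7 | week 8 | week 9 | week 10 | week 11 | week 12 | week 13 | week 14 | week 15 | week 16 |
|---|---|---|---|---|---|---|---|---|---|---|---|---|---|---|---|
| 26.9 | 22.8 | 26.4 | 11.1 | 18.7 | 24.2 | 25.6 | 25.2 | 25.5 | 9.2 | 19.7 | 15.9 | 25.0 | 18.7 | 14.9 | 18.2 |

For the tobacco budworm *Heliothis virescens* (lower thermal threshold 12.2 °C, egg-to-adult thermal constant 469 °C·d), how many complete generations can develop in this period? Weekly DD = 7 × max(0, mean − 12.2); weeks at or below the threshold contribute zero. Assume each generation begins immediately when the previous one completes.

Weekly DD (7 × max(0, T̄ − 12.2)): 102.9, 74.2, 99.4, 0.0, 45.5, 84.0, 93.8, 91.0, 93.1, 0.0, 52.5, 25.9, 89.6, 45.5, 18.9, 42.0.
Season total = 958.3 DD.
Complete generations = ⌊958.3 / 469⌋ = 2.

2 generations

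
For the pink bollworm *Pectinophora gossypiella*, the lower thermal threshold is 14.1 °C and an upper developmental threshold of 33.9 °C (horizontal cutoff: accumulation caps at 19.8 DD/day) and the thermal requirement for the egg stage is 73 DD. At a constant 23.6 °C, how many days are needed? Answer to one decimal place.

Daily accumulation = 23.6 − 14.1 = 9.5 DD/day.
Duration = 73 / 9.5 = 7.684 ≈ 7.7 days.

7.7 days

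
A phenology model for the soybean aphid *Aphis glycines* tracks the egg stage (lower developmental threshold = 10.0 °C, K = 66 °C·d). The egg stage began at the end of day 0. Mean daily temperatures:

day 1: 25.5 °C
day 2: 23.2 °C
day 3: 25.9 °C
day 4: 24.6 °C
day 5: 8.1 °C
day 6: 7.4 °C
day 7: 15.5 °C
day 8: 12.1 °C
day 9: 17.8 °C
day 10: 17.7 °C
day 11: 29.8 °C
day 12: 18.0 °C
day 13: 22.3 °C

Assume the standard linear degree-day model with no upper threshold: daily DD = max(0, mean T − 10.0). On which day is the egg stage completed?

day 8

Daily DD above 10.0 °C: 15.5, 13.2, 15.9, 14.6, 0.0, 0.0, 5.5, 2.1, 7.8, 7.7, 19.8, 8.0, 12.3.
Cumulative: 15.5, 28.7, 44.6, 59.2, 59.2, 59.2, 64.7, 66.8, 74.6, 82.3, 102.1, 110.1, 122.4.
The total first reaches 66 DD on day 8.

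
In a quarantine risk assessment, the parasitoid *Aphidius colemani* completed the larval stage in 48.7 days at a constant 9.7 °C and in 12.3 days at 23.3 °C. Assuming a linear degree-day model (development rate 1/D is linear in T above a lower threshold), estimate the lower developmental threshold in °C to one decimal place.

5.1 °C

Linear rate model ⇒ the product D·(T − T_b) is constant across temperatures.
48.7·(9.7 − T_b) = 12.3·(23.3 − T_b)
T_b = (48.7·9.7 − 12.3·23.3) / (48.7 − 12.3) = 185.80 / 36.4 = 5.104 °C ≈ 5.1 °C.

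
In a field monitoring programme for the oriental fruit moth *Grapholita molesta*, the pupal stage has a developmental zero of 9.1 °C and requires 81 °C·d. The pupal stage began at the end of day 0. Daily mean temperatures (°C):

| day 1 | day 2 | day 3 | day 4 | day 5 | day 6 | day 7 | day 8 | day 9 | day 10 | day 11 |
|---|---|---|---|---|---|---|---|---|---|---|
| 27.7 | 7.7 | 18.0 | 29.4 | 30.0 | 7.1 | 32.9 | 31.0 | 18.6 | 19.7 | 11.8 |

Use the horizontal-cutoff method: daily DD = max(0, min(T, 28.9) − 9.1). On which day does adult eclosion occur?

Daily DD above 9.1 °C (capped at 19.8): 18.6, 0.0, 8.9, 19.8, 19.8, 0.0, 19.8, 19.8, 9.5, 10.6, 2.7.
Cumulative: 18.6, 18.6, 27.5, 47.3, 67.1, 67.1, 86.9, 106.7, 116.2, 126.8, 129.5.
The total first reaches 81 DD on day 7.

day 7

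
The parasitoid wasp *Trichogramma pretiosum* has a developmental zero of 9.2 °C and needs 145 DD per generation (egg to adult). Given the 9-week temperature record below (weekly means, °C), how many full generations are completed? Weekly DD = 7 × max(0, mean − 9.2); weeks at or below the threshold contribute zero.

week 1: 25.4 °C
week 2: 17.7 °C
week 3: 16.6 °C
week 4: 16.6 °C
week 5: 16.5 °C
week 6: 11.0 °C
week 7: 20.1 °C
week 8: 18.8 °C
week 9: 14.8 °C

3 generations

Weekly DD (7 × max(0, T̄ − 9.2)): 113.4, 59.5, 51.8, 51.8, 51.1, 12.6, 76.3, 67.2, 39.2.
Season total = 522.9 DD.
Complete generations = ⌊522.9 / 145⌋ = 3.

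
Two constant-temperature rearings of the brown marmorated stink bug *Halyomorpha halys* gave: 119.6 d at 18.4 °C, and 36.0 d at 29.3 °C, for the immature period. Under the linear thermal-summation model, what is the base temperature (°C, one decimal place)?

13.7 °C

Under the model K = D·(T − T_b), so D₁·(T₁ − T_b) = D₂·(T₂ − T_b).
119.6·(18.4 − T_b) = 36.0·(29.3 − T_b)
T_b = (119.6·18.4 − 36.0·29.3) / (119.6 − 36.0) = 1145.84 / 83.6 = 13.706 °C ≈ 13.7 °C.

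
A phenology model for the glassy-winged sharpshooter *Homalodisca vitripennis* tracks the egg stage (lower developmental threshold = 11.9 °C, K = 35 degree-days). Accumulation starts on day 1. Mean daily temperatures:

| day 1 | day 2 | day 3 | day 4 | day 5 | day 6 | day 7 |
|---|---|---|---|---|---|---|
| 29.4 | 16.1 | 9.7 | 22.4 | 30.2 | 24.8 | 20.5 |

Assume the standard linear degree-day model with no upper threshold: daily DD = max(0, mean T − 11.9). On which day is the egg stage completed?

Daily DD above 11.9 °C: 17.5, 4.2, 0.0, 10.5, 18.3, 12.9, 8.6.
Cumulative: 17.5, 21.7, 21.7, 32.2, 50.5, 63.4, 72.0.
The total first reaches 35 DD on day 5.

day 5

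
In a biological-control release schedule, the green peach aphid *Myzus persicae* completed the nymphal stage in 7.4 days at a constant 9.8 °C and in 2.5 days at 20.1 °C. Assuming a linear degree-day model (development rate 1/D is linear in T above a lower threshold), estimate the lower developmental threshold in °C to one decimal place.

4.5 °C

Equal thermal constants: D₁(T₁ − T_b) = D₂(T₂ − T_b).
7.4·(9.8 − T_b) = 2.5·(20.1 − T_b)
T_b = (7.4·9.8 − 2.5·20.1) / (7.4 − 2.5) = 22.27 / 4.9 = 4.545 °C ≈ 4.5 °C.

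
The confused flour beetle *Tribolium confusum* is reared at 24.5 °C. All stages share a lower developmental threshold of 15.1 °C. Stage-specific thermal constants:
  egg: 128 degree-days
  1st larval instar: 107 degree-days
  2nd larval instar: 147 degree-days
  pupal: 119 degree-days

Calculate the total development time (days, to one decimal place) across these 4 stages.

Daily accumulation at 24.5 °C = 24.5 − 15.1 = 9.4 DD/day.
Total K = 128 + 107 + 147 + 119 = 501 DD.
Total duration = 501 / 9.4 = 53.298 ≈ 53.3 days.

53.3 days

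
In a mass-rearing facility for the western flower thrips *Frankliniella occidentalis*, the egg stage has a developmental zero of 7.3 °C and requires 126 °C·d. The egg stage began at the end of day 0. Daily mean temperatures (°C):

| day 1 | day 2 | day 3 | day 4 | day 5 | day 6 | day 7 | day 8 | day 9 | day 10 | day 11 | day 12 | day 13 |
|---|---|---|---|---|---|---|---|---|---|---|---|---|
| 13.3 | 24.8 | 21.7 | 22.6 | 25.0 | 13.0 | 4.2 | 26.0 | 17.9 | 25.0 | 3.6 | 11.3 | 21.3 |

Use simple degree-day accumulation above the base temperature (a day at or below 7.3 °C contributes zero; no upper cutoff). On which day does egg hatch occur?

Daily DD above 7.3 °C: 6.0, 17.5, 14.4, 15.3, 17.7, 5.7, 0.0, 18.7, 10.6, 17.7, 0.0, 4.0, 14.0.
Cumulative: 6.0, 23.5, 37.9, 53.2, 70.9, 76.6, 76.6, 95.3, 105.9, 123.6, 123.6, 127.6, 141.6.
The total first reaches 126 DD on day 12.

day 12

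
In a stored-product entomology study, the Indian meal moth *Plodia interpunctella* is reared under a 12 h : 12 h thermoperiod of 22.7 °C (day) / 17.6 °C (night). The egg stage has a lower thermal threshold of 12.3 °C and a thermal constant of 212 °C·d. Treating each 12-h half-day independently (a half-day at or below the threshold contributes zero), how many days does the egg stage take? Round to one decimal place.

27.0 days

Day half: max(0, 22.7 − 12.3) × 0.5 = 10.4 × 0.5 = 5.20 DD.
Night half: max(0, 17.6 − 12.3) × 0.5 = 5.3 × 0.5 = 2.65 DD.
Per 24 h: 7.85 DD/day.
Duration = 212 / 7.85 = 27.006 ≈ 27.0 days.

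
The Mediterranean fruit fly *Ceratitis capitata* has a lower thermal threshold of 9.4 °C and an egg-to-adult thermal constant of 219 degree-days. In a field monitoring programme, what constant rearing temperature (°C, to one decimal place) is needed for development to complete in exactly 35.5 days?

15.6 °C

Required daily accumulation = 219 / 35.5 = 6.169 DD/day.
T = T_base + 6.169 = 9.4 + 6.169 = 15.569 ≈ 15.6 °C.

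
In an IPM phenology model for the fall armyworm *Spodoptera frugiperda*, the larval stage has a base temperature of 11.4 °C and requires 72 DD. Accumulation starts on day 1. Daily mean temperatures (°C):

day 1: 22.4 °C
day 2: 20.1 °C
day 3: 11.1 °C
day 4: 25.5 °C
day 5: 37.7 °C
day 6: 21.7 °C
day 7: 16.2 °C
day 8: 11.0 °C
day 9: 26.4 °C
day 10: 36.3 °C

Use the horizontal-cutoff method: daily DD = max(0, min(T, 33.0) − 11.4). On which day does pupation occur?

day 9

Daily DD above 11.4 °C (capped at 21.6): 11.0, 8.7, 0.0, 14.1, 21.6, 10.3, 4.8, 0.0, 15.0, 21.6.
Cumulative: 11.0, 19.7, 19.7, 33.8, 55.4, 65.7, 70.5, 70.5, 85.5, 107.1.
The total first reaches 72 DD on day 9.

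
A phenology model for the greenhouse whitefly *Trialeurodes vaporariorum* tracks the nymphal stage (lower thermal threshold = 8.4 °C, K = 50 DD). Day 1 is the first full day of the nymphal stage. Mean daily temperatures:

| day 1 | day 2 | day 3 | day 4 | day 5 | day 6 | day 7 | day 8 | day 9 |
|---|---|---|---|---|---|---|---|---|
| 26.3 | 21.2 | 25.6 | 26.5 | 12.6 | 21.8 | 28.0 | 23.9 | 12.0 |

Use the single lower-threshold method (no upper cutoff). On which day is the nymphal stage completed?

Daily DD above 8.4 °C: 17.9, 12.8, 17.2, 18.1, 4.2, 13.4, 19.6, 15.5, 3.6.
Cumulative: 17.9, 30.7, 47.9, 66.0, 70.2, 83.6, 103.2, 118.7, 122.3.
The total first reaches 50 DD on day 4.

day 4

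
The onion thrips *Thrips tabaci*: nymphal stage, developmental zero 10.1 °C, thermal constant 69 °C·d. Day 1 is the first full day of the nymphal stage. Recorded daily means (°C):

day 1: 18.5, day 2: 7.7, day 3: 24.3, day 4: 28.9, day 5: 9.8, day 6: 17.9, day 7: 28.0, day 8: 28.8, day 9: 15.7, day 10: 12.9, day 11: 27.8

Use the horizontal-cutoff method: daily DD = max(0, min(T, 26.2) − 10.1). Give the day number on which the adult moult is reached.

Daily DD above 10.1 °C (capped at 16.1): 8.4, 0.0, 14.2, 16.1, 0.0, 7.8, 16.1, 16.1, 5.6, 2.8, 16.1.
Cumulative: 8.4, 8.4, 22.6, 38.7, 38.7, 46.5, 62.6, 78.7, 84.3, 87.1, 103.2.
The total first reaches 69 DD on day 8.

day 8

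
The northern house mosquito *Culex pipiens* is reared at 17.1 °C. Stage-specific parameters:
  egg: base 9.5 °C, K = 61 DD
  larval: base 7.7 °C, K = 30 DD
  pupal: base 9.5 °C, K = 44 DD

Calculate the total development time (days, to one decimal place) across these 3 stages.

egg: 61 / (17.1 − 9.5) = 61 / 7.6 = 8.026 d.
larval: 30 / (17.1 − 7.7) = 30 / 9.4 = 3.191 d.
pupal: 44 / (17.1 − 9.5) = 44 / 7.6 = 5.789 d.
Sum = 17.007 ≈ 17.0 days.

17.0 days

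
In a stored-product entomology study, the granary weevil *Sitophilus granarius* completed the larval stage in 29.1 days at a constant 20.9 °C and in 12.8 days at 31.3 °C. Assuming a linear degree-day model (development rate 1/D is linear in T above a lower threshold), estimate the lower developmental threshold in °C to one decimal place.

12.7 °C

Under the model K = D·(T − T_b), so D₁·(T₁ − T_b) = D₂·(T₂ − T_b).
29.1·(20.9 − T_b) = 12.8·(31.3 − T_b)
T_b = (29.1·20.9 − 12.8·31.3) / (29.1 − 12.8) = 207.55 / 16.3 = 12.733 °C ≈ 12.7 °C.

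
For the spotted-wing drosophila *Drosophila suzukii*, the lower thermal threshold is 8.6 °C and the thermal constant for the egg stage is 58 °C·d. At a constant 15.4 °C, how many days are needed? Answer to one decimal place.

Daily accumulation = 15.4 − 8.6 = 6.8 DD/day.
Duration = 58 / 6.8 = 8.529 ≈ 8.5 days.

8.5 days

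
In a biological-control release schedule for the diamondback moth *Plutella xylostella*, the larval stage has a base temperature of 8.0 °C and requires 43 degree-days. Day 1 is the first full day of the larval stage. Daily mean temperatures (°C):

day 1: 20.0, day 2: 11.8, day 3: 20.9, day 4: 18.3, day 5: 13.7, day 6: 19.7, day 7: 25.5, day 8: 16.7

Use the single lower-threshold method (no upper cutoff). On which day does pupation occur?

day 5

Daily DD above 8.0 °C: 12.0, 3.8, 12.9, 10.3, 5.7, 11.7, 17.5, 8.7.
Cumulative: 12.0, 15.8, 28.7, 39.0, 44.7, 56.4, 73.9, 82.6.
The total first reaches 43 DD on day 5.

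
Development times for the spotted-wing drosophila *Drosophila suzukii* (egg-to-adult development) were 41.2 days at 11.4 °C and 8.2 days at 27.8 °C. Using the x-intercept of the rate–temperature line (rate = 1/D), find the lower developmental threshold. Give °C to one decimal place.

7.3 °C

Under the model K = D·(T − T_b), so D₁·(T₁ − T_b) = D₂·(T₂ − T_b).
41.2·(11.4 − T_b) = 8.2·(27.8 − T_b)
T_b = (41.2·11.4 − 8.2·27.8) / (41.2 − 8.2) = 241.72 / 33.0 = 7.325 °C ≈ 7.3 °C.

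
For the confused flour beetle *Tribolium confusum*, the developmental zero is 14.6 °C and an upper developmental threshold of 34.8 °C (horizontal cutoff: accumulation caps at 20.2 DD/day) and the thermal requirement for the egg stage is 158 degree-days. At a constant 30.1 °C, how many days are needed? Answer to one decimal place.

Daily accumulation = 30.1 − 14.6 = 15.5 DD/day.
Duration = 158 / 15.5 = 10.194 ≈ 10.2 days.

10.2 days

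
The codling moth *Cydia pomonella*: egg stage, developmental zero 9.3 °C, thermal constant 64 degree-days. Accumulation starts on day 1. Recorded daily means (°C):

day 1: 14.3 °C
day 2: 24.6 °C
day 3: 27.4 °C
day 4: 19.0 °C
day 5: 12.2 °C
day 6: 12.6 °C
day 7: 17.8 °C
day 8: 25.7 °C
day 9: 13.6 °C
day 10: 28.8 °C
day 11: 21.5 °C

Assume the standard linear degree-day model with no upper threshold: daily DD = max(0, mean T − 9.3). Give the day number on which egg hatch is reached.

day 8

Daily DD above 9.3 °C: 5.0, 15.3, 18.1, 9.7, 2.9, 3.3, 8.5, 16.4, 4.3, 19.5, 12.2.
Cumulative: 5.0, 20.3, 38.4, 48.1, 51.0, 54.3, 62.8, 79.2, 83.5, 103.0, 115.2.
The total first reaches 64 DD on day 8.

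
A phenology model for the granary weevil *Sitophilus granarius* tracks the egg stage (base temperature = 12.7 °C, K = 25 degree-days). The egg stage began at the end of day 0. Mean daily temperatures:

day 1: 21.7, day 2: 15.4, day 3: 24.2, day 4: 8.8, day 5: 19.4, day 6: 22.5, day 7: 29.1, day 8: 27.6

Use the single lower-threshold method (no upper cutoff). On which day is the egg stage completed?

day 5

Daily DD above 12.7 °C: 9.0, 2.7, 11.5, 0.0, 6.7, 9.8, 16.4, 14.9.
Cumulative: 9.0, 11.7, 23.2, 23.2, 29.9, 39.7, 56.1, 71.0.
The total first reaches 25 DD on day 5.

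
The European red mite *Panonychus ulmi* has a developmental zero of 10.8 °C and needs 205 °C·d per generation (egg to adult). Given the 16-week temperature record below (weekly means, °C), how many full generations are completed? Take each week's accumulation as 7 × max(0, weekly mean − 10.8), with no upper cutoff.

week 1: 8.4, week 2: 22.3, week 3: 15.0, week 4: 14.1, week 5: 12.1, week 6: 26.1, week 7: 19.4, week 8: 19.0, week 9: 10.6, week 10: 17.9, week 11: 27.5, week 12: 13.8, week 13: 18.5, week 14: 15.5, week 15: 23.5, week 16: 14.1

3 generations

Weekly DD (7 × max(0, T̄ − 10.8)): 0.0, 80.5, 29.4, 23.1, 9.1, 107.1, 60.2, 57.4, 0.0, 49.7, 116.9, 21.0, 53.9, 32.9, 88.9, 23.1.
Season total = 753.2 DD.
Complete generations = ⌊753.2 / 205⌋ = 3.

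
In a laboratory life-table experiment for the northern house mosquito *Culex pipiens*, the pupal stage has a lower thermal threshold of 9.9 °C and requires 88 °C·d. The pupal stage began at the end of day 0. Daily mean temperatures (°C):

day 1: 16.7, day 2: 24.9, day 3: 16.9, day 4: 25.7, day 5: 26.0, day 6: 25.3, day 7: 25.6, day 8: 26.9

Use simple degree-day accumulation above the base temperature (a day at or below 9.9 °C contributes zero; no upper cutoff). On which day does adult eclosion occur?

day 7

Daily DD above 9.9 °C: 6.8, 15.0, 7.0, 15.8, 16.1, 15.4, 15.7, 17.0.
Cumulative: 6.8, 21.8, 28.8, 44.6, 60.7, 76.1, 91.8, 108.8.
The total first reaches 88 DD on day 7.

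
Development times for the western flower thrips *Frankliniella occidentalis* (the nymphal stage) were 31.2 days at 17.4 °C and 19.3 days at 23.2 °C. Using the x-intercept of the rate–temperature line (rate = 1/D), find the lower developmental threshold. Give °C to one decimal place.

8.0 °C

Equal thermal constants: D₁(T₁ − T_b) = D₂(T₂ − T_b).
31.2·(17.4 − T_b) = 19.3·(23.2 − T_b)
T_b = (31.2·17.4 − 19.3·23.2) / (31.2 − 19.3) = 95.12 / 11.9 = 7.993 °C ≈ 8.0 °C.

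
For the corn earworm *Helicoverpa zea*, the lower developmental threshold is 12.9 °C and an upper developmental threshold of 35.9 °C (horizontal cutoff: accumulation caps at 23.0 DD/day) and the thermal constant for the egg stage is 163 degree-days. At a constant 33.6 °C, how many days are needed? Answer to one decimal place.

Daily accumulation = 33.6 − 12.9 = 20.7 DD/day.
Duration = 163 / 20.7 = 7.874 ≈ 7.9 days.

7.9 days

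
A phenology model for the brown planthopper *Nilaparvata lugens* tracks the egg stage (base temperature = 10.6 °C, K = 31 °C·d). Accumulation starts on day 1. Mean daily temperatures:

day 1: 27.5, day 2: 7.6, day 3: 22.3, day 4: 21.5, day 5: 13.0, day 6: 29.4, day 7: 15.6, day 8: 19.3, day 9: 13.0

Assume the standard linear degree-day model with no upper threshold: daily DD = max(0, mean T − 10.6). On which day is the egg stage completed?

Daily DD above 10.6 °C: 16.9, 0.0, 11.7, 10.9, 2.4, 18.8, 5.0, 8.7, 2.4.
Cumulative: 16.9, 16.9, 28.6, 39.5, 41.9, 60.7, 65.7, 74.4, 76.8.
The total first reaches 31 DD on day 4.

day 4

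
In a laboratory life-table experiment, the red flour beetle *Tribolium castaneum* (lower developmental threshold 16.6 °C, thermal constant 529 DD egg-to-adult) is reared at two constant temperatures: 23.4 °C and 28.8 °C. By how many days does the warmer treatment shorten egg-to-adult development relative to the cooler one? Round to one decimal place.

At 23.4 °C: 529 / (23.4 − 16.6) = 529 / 6.8 = 77.794 d.
At 28.8 °C: 529 / (28.8 − 16.6) = 529 / 12.2 = 43.361 d.
Difference = |77.794 − 43.361| = 34.433 ≈ 34.4 days.

34.4 days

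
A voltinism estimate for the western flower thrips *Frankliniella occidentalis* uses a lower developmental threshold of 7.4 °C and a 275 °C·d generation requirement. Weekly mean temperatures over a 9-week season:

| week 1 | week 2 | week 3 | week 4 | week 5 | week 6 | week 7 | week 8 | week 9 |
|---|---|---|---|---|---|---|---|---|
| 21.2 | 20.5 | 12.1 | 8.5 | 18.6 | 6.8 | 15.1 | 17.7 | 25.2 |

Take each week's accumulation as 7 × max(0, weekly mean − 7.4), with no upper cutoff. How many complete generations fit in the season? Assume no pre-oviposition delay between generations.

Weekly DD (7 × max(0, T̄ − 7.4)): 96.6, 91.7, 32.9, 7.7, 78.4, 0.0, 53.9, 72.1, 124.6.
Season total = 557.9 DD.
Complete generations = ⌊557.9 / 275⌋ = 2.

2 generations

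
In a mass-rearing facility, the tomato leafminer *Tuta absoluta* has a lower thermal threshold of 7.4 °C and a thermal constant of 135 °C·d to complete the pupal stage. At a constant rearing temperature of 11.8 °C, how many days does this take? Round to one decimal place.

30.7 days

Daily accumulation = 11.8 − 7.4 = 4.4 DD/day.
Duration = 135 / 4.4 = 30.682 ≈ 30.7 days.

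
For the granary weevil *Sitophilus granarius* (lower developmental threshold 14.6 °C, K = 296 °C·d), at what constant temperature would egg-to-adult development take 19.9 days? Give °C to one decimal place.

29.5 °C

Required daily accumulation = 296 / 19.9 = 14.874 DD/day.
T = T_base + 14.874 = 14.6 + 14.874 = 29.474 ≈ 29.5 °C.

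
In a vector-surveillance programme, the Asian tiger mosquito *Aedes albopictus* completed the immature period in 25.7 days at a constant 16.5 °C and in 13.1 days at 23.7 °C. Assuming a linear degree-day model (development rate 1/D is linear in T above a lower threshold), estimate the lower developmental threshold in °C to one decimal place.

9.0 °C

Linear rate model ⇒ the product D·(T − T_b) is constant across temperatures.
25.7·(16.5 − T_b) = 13.1·(23.7 − T_b)
T_b = (25.7·16.5 − 13.1·23.7) / (25.7 − 13.1) = 113.58 / 12.6 = 9.014 °C ≈ 9.0 °C.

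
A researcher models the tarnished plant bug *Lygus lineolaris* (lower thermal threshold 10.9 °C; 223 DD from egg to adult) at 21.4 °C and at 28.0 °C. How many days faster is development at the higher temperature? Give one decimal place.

At 21.4 °C: 223 / (21.4 − 10.9) = 223 / 10.5 = 21.238 d.
At 28.0 °C: 223 / (28.0 − 10.9) = 223 / 17.1 = 13.041 d.
Difference = |21.238 − 13.041| = 8.197 ≈ 8.2 days.

8.2 days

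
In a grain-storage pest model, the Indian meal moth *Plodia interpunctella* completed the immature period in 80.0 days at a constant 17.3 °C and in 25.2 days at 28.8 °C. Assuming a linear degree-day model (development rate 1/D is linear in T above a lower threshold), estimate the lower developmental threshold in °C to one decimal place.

Under the model K = D·(T − T_b), so D₁·(T₁ − T_b) = D₂·(T₂ − T_b).
80.0·(17.3 − T_b) = 25.2·(28.8 − T_b)
T_b = (80.0·17.3 − 25.2·28.8) / (80.0 − 25.2) = 658.24 / 54.8 = 12.012 °C ≈ 12.0 °C.

12.0 °C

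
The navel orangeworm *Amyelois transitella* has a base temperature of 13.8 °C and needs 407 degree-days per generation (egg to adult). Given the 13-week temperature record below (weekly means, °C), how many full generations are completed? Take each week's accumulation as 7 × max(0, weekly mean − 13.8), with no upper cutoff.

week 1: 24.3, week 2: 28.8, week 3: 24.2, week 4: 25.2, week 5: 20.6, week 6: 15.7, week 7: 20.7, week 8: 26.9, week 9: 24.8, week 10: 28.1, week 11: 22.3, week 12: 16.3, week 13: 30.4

2 generations

Weekly DD (7 × max(0, T̄ − 13.8)): 73.5, 105.0, 72.8, 79.8, 47.6, 13.3, 48.3, 91.7, 77.0, 100.1, 59.5, 17.5, 116.2.
Season total = 902.3 DD.
Complete generations = ⌊902.3 / 407⌋ = 2.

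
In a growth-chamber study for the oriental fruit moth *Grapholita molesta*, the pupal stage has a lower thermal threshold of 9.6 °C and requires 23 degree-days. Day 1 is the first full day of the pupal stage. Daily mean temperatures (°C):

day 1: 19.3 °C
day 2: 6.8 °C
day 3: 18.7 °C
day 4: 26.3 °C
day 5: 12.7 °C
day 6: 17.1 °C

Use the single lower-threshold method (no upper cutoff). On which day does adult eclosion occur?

Daily DD above 9.6 °C: 9.7, 0.0, 9.1, 16.7, 3.1, 7.5.
Cumulative: 9.7, 9.7, 18.8, 35.5, 38.6, 46.1.
The total first reaches 23 DD on day 4.

day 4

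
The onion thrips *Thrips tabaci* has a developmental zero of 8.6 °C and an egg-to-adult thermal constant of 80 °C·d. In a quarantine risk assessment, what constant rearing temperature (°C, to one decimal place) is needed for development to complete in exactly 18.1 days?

13.0 °C

Required daily accumulation = 80 / 18.1 = 4.420 DD/day.
T = T_base + 4.420 = 8.6 + 4.420 = 13.020 ≈ 13.0 °C.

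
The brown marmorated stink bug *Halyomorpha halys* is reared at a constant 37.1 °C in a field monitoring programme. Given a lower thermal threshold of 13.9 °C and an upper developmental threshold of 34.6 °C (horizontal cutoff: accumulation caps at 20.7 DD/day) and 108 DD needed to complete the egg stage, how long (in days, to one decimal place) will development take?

5.2 days

Temperature 37.1 °C exceeds the upper threshold, so daily accumulation caps at 34.6 − 13.9 = 20.7 DD/day.
Duration = 108 / 20.7 = 5.217 ≈ 5.2 days.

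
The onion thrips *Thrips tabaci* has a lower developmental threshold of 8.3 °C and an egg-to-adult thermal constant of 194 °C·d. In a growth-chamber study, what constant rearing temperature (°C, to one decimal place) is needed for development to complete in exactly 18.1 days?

19.0 °C

Required daily accumulation = 194 / 18.1 = 10.718 DD/day.
T = T_base + 10.718 = 8.3 + 10.718 = 19.018 ≈ 19.0 °C.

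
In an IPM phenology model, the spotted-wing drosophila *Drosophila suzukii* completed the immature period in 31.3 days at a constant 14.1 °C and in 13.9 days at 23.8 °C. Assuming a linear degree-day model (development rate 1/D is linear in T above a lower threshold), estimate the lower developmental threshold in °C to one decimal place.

6.4 °C

Equal thermal constants: D₁(T₁ − T_b) = D₂(T₂ − T_b).
31.3·(14.1 − T_b) = 13.9·(23.8 − T_b)
T_b = (31.3·14.1 − 13.9·23.8) / (31.3 − 13.9) = 110.51 / 17.4 = 6.351 °C ≈ 6.4 °C.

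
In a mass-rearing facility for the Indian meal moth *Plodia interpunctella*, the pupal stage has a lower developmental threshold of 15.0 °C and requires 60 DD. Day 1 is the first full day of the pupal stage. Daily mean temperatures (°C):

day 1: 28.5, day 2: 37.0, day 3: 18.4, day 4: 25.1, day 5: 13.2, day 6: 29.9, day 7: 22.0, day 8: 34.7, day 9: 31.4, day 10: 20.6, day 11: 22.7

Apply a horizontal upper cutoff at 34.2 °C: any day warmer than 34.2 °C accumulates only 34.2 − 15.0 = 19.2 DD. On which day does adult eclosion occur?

Daily DD above 15.0 °C (capped at 19.2): 13.5, 19.2, 3.4, 10.1, 0.0, 14.9, 7.0, 19.2, 16.4, 5.6, 7.7.
Cumulative: 13.5, 32.7, 36.1, 46.2, 46.2, 61.1, 68.1, 87.3, 103.7, 109.3, 117.0.
The total first reaches 60 DD on day 6.

day 6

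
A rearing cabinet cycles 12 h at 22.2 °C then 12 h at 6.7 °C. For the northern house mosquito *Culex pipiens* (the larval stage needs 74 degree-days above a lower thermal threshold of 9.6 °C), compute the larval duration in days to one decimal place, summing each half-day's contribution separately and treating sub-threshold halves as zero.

Day half: max(0, 22.2 − 9.6) × 0.5 = 12.6 × 0.5 = 6.30 DD.
Night half: max(0, 6.7 − 9.6) × 0.5 = 0.0 × 0.5 = 0.00 DD.
Per 24 h: 6.30 DD/day.
Duration = 74 / 6.30 = 11.746 ≈ 11.7 days.

11.7 days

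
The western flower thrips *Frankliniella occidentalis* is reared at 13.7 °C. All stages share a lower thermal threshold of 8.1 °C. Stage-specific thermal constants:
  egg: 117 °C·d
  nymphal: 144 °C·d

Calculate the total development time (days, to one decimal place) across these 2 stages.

Daily accumulation at 13.7 °C = 13.7 − 8.1 = 5.6 DD/day.
Total K = 117 + 144 = 261 DD.
Total duration = 261 / 5.6 = 46.607 ≈ 46.6 days.

46.6 days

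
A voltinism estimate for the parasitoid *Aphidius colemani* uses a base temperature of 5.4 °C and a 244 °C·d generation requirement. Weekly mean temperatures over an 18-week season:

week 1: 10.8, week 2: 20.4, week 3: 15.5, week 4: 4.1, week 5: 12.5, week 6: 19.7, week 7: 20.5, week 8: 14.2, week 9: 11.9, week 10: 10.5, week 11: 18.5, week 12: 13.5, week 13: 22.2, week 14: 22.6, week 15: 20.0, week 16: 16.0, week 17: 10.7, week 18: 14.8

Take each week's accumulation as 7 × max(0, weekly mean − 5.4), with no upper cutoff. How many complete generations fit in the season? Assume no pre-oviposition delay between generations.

Weekly DD (7 × max(0, T̄ − 5.4)): 37.8, 105.0, 70.7, 0.0, 49.7, 100.1, 105.7, 61.6, 45.5, 35.7, 91.7, 56.7, 117.6, 120.4, 102.2, 74.2, 37.1, 65.8.
Season total = 1277.5 DD.
Complete generations = ⌊1277.5 / 244⌋ = 5.

5 generations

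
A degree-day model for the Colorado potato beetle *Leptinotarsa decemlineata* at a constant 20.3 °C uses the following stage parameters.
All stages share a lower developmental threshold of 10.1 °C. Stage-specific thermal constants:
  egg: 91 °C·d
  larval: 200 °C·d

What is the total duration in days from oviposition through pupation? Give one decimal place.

28.5 days

Daily accumulation at 20.3 °C = 20.3 − 10.1 = 10.2 DD/day.
Total K = 91 + 200 = 291 DD.
Total duration = 291 / 10.2 = 28.529 ≈ 28.5 days.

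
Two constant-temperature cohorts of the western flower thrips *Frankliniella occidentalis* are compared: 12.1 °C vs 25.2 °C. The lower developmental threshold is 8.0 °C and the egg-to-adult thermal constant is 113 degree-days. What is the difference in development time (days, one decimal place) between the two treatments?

At 12.1 °C: 113 / (12.1 − 8.0) = 113 / 4.1 = 27.561 d.
At 25.2 °C: 113 / (25.2 − 8.0) = 113 / 17.2 = 6.570 d.
Difference = |27.561 − 6.570| = 20.991 ≈ 21.0 days.

21.0 days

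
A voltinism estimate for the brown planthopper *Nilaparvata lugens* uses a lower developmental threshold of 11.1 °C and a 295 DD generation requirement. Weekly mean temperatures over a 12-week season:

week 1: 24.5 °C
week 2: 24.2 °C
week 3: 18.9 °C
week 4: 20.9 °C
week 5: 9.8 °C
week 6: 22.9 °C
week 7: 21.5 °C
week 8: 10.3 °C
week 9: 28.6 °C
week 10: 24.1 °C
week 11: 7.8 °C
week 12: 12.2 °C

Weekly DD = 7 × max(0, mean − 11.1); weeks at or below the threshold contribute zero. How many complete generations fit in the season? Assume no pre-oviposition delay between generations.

Weekly DD (7 × max(0, T̄ − 11.1)): 93.8, 91.7, 54.6, 68.6, 0.0, 82.6, 72.8, 0.0, 122.5, 91.0, 0.0, 7.7.
Season total = 685.3 DD.
Complete generations = ⌊685.3 / 295⌋ = 2.

2 generations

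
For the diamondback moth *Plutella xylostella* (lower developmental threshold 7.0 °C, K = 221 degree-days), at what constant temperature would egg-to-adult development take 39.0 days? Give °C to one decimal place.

12.7 °C

Required daily accumulation = 221 / 39.0 = 5.667 DD/day.
T = T_base + 5.667 = 7.0 + 5.667 = 12.667 ≈ 12.7 °C.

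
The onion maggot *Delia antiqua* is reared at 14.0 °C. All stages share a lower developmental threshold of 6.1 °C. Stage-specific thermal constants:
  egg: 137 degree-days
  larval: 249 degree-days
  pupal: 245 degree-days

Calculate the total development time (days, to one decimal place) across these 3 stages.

Daily accumulation at 14.0 °C = 14.0 − 6.1 = 7.9 DD/day.
Total K = 137 + 249 + 245 = 631 DD.
Total duration = 631 / 7.9 = 79.873 ≈ 79.9 days.

79.9 days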